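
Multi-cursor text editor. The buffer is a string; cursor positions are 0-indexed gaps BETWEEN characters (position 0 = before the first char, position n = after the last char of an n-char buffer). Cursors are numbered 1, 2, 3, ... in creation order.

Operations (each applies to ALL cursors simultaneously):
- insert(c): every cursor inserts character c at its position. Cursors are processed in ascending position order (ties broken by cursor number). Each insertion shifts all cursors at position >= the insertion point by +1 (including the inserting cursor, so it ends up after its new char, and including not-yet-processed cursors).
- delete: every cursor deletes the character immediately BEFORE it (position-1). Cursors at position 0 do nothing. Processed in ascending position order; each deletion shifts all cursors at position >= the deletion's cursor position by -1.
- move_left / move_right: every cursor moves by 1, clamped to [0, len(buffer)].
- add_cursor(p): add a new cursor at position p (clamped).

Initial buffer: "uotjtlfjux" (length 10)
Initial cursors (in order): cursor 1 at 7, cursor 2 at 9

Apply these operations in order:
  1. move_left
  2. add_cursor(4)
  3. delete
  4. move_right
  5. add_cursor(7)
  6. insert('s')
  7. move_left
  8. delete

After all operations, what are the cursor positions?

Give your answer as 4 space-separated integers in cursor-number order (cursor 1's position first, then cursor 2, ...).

After op 1 (move_left): buffer="uotjtlfjux" (len 10), cursors c1@6 c2@8, authorship ..........
After op 2 (add_cursor(4)): buffer="uotjtlfjux" (len 10), cursors c3@4 c1@6 c2@8, authorship ..........
After op 3 (delete): buffer="uottfux" (len 7), cursors c3@3 c1@4 c2@5, authorship .......
After op 4 (move_right): buffer="uottfux" (len 7), cursors c3@4 c1@5 c2@6, authorship .......
After op 5 (add_cursor(7)): buffer="uottfux" (len 7), cursors c3@4 c1@5 c2@6 c4@7, authorship .......
After op 6 (insert('s')): buffer="uottsfsusxs" (len 11), cursors c3@5 c1@7 c2@9 c4@11, authorship ....3.1.2.4
After op 7 (move_left): buffer="uottsfsusxs" (len 11), cursors c3@4 c1@6 c2@8 c4@10, authorship ....3.1.2.4
After op 8 (delete): buffer="uotssss" (len 7), cursors c3@3 c1@4 c2@5 c4@6, authorship ...3124

Answer: 4 5 3 6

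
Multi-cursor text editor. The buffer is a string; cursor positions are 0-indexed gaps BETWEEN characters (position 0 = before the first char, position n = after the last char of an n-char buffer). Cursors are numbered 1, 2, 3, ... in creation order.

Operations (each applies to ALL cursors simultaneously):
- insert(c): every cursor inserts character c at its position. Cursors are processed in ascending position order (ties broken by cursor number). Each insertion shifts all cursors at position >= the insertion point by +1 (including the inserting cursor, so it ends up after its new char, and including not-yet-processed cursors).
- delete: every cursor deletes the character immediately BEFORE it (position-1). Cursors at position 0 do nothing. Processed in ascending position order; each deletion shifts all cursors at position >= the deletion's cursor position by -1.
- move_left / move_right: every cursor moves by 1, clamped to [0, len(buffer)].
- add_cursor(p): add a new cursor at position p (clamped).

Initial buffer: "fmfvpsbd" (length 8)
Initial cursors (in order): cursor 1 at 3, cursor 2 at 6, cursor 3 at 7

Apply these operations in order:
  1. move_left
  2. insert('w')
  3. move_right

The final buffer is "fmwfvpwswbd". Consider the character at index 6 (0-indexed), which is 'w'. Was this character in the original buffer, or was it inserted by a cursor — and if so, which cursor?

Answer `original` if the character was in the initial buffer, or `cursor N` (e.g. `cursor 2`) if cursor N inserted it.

Answer: cursor 2

Derivation:
After op 1 (move_left): buffer="fmfvpsbd" (len 8), cursors c1@2 c2@5 c3@6, authorship ........
After op 2 (insert('w')): buffer="fmwfvpwswbd" (len 11), cursors c1@3 c2@7 c3@9, authorship ..1...2.3..
After op 3 (move_right): buffer="fmwfvpwswbd" (len 11), cursors c1@4 c2@8 c3@10, authorship ..1...2.3..
Authorship (.=original, N=cursor N): . . 1 . . . 2 . 3 . .
Index 6: author = 2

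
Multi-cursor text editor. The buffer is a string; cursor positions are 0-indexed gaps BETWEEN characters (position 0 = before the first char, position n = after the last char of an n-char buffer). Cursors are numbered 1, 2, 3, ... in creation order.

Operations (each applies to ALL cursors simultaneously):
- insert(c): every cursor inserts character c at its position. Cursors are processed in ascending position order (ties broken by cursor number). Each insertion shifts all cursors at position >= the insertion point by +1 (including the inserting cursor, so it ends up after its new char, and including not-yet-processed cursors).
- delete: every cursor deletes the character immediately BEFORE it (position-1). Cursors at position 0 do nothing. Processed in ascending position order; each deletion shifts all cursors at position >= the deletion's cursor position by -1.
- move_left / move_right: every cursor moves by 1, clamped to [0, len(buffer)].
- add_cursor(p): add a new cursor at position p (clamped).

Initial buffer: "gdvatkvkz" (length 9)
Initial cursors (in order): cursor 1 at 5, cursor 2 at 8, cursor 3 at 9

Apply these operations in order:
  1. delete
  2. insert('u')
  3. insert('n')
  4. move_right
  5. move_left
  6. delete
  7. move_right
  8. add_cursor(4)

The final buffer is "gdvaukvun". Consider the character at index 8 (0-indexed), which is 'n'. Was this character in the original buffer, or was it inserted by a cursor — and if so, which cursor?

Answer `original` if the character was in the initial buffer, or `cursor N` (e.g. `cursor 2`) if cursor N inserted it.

After op 1 (delete): buffer="gdvakv" (len 6), cursors c1@4 c2@6 c3@6, authorship ......
After op 2 (insert('u')): buffer="gdvaukvuu" (len 9), cursors c1@5 c2@9 c3@9, authorship ....1..23
After op 3 (insert('n')): buffer="gdvaunkvuunn" (len 12), cursors c1@6 c2@12 c3@12, authorship ....11..2323
After op 4 (move_right): buffer="gdvaunkvuunn" (len 12), cursors c1@7 c2@12 c3@12, authorship ....11..2323
After op 5 (move_left): buffer="gdvaunkvuunn" (len 12), cursors c1@6 c2@11 c3@11, authorship ....11..2323
After op 6 (delete): buffer="gdvaukvun" (len 9), cursors c1@5 c2@8 c3@8, authorship ....1..23
After op 7 (move_right): buffer="gdvaukvun" (len 9), cursors c1@6 c2@9 c3@9, authorship ....1..23
After op 8 (add_cursor(4)): buffer="gdvaukvun" (len 9), cursors c4@4 c1@6 c2@9 c3@9, authorship ....1..23
Authorship (.=original, N=cursor N): . . . . 1 . . 2 3
Index 8: author = 3

Answer: cursor 3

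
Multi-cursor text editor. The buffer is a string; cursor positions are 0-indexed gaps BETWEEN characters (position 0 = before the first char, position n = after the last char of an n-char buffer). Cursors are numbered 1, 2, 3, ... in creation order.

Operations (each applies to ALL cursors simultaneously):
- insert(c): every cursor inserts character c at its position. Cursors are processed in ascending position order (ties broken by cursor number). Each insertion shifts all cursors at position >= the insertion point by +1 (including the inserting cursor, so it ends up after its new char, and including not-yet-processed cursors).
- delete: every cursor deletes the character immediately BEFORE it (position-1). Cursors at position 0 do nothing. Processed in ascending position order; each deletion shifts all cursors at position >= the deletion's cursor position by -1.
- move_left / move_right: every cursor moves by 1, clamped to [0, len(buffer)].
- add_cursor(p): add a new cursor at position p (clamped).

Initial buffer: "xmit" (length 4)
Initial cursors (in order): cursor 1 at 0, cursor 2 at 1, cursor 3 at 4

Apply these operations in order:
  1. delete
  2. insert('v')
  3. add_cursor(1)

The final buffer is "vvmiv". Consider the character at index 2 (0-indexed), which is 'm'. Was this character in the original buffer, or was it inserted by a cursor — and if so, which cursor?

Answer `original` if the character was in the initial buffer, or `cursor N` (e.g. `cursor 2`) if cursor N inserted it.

After op 1 (delete): buffer="mi" (len 2), cursors c1@0 c2@0 c3@2, authorship ..
After op 2 (insert('v')): buffer="vvmiv" (len 5), cursors c1@2 c2@2 c3@5, authorship 12..3
After op 3 (add_cursor(1)): buffer="vvmiv" (len 5), cursors c4@1 c1@2 c2@2 c3@5, authorship 12..3
Authorship (.=original, N=cursor N): 1 2 . . 3
Index 2: author = original

Answer: original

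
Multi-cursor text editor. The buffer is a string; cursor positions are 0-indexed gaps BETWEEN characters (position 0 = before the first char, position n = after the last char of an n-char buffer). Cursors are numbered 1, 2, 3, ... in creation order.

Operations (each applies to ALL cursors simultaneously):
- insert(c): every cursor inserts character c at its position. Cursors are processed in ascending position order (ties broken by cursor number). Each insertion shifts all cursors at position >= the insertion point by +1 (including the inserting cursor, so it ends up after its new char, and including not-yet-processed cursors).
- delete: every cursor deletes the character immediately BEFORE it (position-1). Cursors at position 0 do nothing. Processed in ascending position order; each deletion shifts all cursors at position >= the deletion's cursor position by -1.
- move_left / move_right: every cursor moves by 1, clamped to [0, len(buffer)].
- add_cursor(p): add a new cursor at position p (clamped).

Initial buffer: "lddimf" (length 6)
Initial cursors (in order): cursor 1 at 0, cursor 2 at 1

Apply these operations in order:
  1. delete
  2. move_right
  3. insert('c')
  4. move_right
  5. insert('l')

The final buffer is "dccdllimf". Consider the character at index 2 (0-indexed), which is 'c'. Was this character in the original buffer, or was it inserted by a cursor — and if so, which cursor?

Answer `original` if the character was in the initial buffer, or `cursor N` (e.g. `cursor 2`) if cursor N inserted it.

After op 1 (delete): buffer="ddimf" (len 5), cursors c1@0 c2@0, authorship .....
After op 2 (move_right): buffer="ddimf" (len 5), cursors c1@1 c2@1, authorship .....
After op 3 (insert('c')): buffer="dccdimf" (len 7), cursors c1@3 c2@3, authorship .12....
After op 4 (move_right): buffer="dccdimf" (len 7), cursors c1@4 c2@4, authorship .12....
After op 5 (insert('l')): buffer="dccdllimf" (len 9), cursors c1@6 c2@6, authorship .12.12...
Authorship (.=original, N=cursor N): . 1 2 . 1 2 . . .
Index 2: author = 2

Answer: cursor 2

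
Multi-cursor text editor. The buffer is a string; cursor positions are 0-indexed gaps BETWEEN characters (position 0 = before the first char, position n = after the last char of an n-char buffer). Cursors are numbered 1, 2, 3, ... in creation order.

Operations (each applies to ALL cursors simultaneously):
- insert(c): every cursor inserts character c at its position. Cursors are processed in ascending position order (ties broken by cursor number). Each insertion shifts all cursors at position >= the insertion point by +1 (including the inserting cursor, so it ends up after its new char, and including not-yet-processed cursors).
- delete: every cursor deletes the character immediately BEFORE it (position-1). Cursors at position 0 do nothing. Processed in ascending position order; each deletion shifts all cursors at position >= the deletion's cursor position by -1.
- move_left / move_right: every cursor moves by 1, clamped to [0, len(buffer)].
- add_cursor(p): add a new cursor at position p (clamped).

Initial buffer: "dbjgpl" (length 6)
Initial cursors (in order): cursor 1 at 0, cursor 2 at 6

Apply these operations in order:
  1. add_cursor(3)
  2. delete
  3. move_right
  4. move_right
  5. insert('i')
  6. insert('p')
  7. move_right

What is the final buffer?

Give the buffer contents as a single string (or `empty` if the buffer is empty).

Answer: dbipgpiipp

Derivation:
After op 1 (add_cursor(3)): buffer="dbjgpl" (len 6), cursors c1@0 c3@3 c2@6, authorship ......
After op 2 (delete): buffer="dbgp" (len 4), cursors c1@0 c3@2 c2@4, authorship ....
After op 3 (move_right): buffer="dbgp" (len 4), cursors c1@1 c3@3 c2@4, authorship ....
After op 4 (move_right): buffer="dbgp" (len 4), cursors c1@2 c2@4 c3@4, authorship ....
After op 5 (insert('i')): buffer="dbigpii" (len 7), cursors c1@3 c2@7 c3@7, authorship ..1..23
After op 6 (insert('p')): buffer="dbipgpiipp" (len 10), cursors c1@4 c2@10 c3@10, authorship ..11..2323
After op 7 (move_right): buffer="dbipgpiipp" (len 10), cursors c1@5 c2@10 c3@10, authorship ..11..2323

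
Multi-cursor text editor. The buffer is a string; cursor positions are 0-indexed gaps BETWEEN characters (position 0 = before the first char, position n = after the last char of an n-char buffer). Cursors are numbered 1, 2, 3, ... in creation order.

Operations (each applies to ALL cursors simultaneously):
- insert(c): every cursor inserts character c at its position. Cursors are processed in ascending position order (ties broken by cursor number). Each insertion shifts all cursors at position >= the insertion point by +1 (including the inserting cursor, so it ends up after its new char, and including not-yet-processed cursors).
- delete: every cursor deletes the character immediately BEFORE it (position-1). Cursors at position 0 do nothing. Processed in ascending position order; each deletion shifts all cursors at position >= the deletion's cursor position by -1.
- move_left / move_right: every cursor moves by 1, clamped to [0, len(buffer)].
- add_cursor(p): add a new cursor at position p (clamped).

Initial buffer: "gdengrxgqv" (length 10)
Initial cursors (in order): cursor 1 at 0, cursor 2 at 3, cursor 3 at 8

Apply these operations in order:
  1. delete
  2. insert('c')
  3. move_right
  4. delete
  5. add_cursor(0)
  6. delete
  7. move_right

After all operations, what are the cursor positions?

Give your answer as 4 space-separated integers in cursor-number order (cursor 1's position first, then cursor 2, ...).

After op 1 (delete): buffer="gdngrxqv" (len 8), cursors c1@0 c2@2 c3@6, authorship ........
After op 2 (insert('c')): buffer="cgdcngrxcqv" (len 11), cursors c1@1 c2@4 c3@9, authorship 1..2....3..
After op 3 (move_right): buffer="cgdcngrxcqv" (len 11), cursors c1@2 c2@5 c3@10, authorship 1..2....3..
After op 4 (delete): buffer="cdcgrxcv" (len 8), cursors c1@1 c2@3 c3@7, authorship 1.2...3.
After op 5 (add_cursor(0)): buffer="cdcgrxcv" (len 8), cursors c4@0 c1@1 c2@3 c3@7, authorship 1.2...3.
After op 6 (delete): buffer="dgrxv" (len 5), cursors c1@0 c4@0 c2@1 c3@4, authorship .....
After op 7 (move_right): buffer="dgrxv" (len 5), cursors c1@1 c4@1 c2@2 c3@5, authorship .....

Answer: 1 2 5 1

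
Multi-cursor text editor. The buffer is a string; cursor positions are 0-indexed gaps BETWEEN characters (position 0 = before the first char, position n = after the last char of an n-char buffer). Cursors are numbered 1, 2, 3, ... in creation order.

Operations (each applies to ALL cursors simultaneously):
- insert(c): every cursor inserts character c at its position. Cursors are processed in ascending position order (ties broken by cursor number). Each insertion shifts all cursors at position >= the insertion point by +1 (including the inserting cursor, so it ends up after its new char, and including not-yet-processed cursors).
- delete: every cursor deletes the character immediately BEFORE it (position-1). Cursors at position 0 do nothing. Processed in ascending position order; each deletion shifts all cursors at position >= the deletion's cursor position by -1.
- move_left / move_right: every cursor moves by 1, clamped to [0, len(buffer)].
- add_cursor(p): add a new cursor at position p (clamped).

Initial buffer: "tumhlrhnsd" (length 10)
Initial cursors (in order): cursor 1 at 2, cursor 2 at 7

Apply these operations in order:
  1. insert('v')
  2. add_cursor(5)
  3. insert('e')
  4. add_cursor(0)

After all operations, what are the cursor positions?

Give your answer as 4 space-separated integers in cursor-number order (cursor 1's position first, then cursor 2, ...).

After op 1 (insert('v')): buffer="tuvmhlrhvnsd" (len 12), cursors c1@3 c2@9, authorship ..1.....2...
After op 2 (add_cursor(5)): buffer="tuvmhlrhvnsd" (len 12), cursors c1@3 c3@5 c2@9, authorship ..1.....2...
After op 3 (insert('e')): buffer="tuvemhelrhvensd" (len 15), cursors c1@4 c3@7 c2@12, authorship ..11..3...22...
After op 4 (add_cursor(0)): buffer="tuvemhelrhvensd" (len 15), cursors c4@0 c1@4 c3@7 c2@12, authorship ..11..3...22...

Answer: 4 12 7 0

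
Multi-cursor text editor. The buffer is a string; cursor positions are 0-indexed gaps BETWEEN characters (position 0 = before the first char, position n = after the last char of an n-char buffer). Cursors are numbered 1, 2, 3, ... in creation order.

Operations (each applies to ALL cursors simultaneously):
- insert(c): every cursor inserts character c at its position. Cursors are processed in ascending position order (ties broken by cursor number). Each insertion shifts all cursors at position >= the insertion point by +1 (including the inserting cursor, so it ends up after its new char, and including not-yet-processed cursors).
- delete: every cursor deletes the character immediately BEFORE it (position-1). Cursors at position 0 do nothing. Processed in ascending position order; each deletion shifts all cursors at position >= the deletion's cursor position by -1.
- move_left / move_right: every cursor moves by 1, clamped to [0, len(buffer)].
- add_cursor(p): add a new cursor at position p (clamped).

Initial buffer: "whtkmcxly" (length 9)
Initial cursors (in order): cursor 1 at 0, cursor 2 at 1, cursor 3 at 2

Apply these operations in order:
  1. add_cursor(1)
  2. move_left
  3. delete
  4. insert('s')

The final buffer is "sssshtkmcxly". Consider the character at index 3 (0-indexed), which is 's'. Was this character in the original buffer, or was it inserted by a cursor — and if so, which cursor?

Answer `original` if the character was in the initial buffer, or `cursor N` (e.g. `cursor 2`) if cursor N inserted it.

After op 1 (add_cursor(1)): buffer="whtkmcxly" (len 9), cursors c1@0 c2@1 c4@1 c3@2, authorship .........
After op 2 (move_left): buffer="whtkmcxly" (len 9), cursors c1@0 c2@0 c4@0 c3@1, authorship .........
After op 3 (delete): buffer="htkmcxly" (len 8), cursors c1@0 c2@0 c3@0 c4@0, authorship ........
After op 4 (insert('s')): buffer="sssshtkmcxly" (len 12), cursors c1@4 c2@4 c3@4 c4@4, authorship 1234........
Authorship (.=original, N=cursor N): 1 2 3 4 . . . . . . . .
Index 3: author = 4

Answer: cursor 4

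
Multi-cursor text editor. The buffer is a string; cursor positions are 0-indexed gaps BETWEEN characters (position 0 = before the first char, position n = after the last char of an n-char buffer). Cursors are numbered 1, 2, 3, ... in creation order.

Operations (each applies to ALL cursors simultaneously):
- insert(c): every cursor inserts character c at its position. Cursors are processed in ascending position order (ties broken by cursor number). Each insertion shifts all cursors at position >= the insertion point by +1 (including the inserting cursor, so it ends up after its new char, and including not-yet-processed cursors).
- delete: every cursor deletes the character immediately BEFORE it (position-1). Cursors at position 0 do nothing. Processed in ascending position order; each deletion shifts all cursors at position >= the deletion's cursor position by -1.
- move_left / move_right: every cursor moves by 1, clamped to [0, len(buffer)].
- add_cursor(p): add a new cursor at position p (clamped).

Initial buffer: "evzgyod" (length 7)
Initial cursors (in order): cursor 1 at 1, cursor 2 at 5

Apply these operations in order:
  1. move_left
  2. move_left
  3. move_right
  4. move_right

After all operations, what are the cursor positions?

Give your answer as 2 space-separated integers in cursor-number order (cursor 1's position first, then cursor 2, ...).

Answer: 2 5

Derivation:
After op 1 (move_left): buffer="evzgyod" (len 7), cursors c1@0 c2@4, authorship .......
After op 2 (move_left): buffer="evzgyod" (len 7), cursors c1@0 c2@3, authorship .......
After op 3 (move_right): buffer="evzgyod" (len 7), cursors c1@1 c2@4, authorship .......
After op 4 (move_right): buffer="evzgyod" (len 7), cursors c1@2 c2@5, authorship .......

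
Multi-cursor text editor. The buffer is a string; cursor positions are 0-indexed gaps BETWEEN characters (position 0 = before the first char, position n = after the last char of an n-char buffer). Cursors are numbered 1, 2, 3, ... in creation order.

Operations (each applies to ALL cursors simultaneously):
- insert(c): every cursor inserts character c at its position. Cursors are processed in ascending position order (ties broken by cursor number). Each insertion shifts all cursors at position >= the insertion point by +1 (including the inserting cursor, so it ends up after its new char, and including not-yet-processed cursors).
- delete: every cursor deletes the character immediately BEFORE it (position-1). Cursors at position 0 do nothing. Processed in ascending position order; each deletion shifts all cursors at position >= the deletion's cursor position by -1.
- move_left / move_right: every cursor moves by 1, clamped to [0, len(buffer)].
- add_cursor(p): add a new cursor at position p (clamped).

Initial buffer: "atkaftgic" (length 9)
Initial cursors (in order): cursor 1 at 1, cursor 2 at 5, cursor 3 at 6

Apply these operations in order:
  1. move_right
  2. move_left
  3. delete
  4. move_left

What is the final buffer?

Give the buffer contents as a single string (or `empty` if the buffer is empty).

After op 1 (move_right): buffer="atkaftgic" (len 9), cursors c1@2 c2@6 c3@7, authorship .........
After op 2 (move_left): buffer="atkaftgic" (len 9), cursors c1@1 c2@5 c3@6, authorship .........
After op 3 (delete): buffer="tkagic" (len 6), cursors c1@0 c2@3 c3@3, authorship ......
After op 4 (move_left): buffer="tkagic" (len 6), cursors c1@0 c2@2 c3@2, authorship ......

Answer: tkagic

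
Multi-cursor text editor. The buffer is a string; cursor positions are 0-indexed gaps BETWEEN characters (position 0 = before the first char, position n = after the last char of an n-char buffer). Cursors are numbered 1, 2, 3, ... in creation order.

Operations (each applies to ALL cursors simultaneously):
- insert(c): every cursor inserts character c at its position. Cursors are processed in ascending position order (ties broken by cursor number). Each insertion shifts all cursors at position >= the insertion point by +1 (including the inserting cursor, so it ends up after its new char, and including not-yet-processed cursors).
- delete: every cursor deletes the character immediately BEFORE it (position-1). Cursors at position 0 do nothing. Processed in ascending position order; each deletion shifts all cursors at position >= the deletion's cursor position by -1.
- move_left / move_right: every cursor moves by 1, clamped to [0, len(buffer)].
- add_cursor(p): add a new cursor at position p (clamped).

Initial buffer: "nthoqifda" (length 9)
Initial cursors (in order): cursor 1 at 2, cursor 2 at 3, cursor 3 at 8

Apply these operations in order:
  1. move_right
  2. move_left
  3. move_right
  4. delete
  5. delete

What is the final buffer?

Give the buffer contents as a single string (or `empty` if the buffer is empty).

Answer: qif

Derivation:
After op 1 (move_right): buffer="nthoqifda" (len 9), cursors c1@3 c2@4 c3@9, authorship .........
After op 2 (move_left): buffer="nthoqifda" (len 9), cursors c1@2 c2@3 c3@8, authorship .........
After op 3 (move_right): buffer="nthoqifda" (len 9), cursors c1@3 c2@4 c3@9, authorship .........
After op 4 (delete): buffer="ntqifd" (len 6), cursors c1@2 c2@2 c3@6, authorship ......
After op 5 (delete): buffer="qif" (len 3), cursors c1@0 c2@0 c3@3, authorship ...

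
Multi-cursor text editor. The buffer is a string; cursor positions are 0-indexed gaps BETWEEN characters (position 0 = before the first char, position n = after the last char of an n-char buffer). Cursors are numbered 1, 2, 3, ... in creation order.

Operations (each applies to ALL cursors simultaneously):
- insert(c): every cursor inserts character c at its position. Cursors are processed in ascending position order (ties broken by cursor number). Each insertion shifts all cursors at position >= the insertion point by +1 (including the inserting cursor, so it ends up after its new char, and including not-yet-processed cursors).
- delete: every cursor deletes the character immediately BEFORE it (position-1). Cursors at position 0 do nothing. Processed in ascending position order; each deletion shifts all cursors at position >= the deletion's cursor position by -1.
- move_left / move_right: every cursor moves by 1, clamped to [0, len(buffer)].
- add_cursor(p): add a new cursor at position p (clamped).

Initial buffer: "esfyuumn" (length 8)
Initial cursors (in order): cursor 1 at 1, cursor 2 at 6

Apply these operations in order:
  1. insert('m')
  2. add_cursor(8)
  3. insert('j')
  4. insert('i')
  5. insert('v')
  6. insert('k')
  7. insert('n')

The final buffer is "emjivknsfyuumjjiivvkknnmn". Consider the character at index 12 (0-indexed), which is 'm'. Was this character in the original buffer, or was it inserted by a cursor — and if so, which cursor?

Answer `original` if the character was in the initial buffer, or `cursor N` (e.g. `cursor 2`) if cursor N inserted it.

After op 1 (insert('m')): buffer="emsfyuummn" (len 10), cursors c1@2 c2@8, authorship .1.....2..
After op 2 (add_cursor(8)): buffer="emsfyuummn" (len 10), cursors c1@2 c2@8 c3@8, authorship .1.....2..
After op 3 (insert('j')): buffer="emjsfyuumjjmn" (len 13), cursors c1@3 c2@11 c3@11, authorship .11.....223..
After op 4 (insert('i')): buffer="emjisfyuumjjiimn" (len 16), cursors c1@4 c2@14 c3@14, authorship .111.....22323..
After op 5 (insert('v')): buffer="emjivsfyuumjjiivvmn" (len 19), cursors c1@5 c2@17 c3@17, authorship .1111.....2232323..
After op 6 (insert('k')): buffer="emjivksfyuumjjiivvkkmn" (len 22), cursors c1@6 c2@20 c3@20, authorship .11111.....223232323..
After op 7 (insert('n')): buffer="emjivknsfyuumjjiivvkknnmn" (len 25), cursors c1@7 c2@23 c3@23, authorship .111111.....22323232323..
Authorship (.=original, N=cursor N): . 1 1 1 1 1 1 . . . . . 2 2 3 2 3 2 3 2 3 2 3 . .
Index 12: author = 2

Answer: cursor 2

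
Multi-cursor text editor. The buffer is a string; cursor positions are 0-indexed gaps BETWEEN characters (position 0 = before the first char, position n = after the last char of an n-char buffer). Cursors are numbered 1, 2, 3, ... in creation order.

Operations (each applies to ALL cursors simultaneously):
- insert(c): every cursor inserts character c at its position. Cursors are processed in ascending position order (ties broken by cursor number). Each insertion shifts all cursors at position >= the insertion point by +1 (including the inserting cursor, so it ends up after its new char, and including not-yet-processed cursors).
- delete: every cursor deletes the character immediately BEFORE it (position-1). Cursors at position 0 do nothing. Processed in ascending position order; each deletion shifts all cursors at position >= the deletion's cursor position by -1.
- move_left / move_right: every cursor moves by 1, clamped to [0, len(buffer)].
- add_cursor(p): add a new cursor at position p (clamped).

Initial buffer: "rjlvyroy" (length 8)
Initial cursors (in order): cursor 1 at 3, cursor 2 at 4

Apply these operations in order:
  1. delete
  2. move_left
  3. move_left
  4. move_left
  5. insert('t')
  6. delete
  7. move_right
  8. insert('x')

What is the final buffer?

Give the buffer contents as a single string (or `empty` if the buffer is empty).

Answer: rxxjyroy

Derivation:
After op 1 (delete): buffer="rjyroy" (len 6), cursors c1@2 c2@2, authorship ......
After op 2 (move_left): buffer="rjyroy" (len 6), cursors c1@1 c2@1, authorship ......
After op 3 (move_left): buffer="rjyroy" (len 6), cursors c1@0 c2@0, authorship ......
After op 4 (move_left): buffer="rjyroy" (len 6), cursors c1@0 c2@0, authorship ......
After op 5 (insert('t')): buffer="ttrjyroy" (len 8), cursors c1@2 c2@2, authorship 12......
After op 6 (delete): buffer="rjyroy" (len 6), cursors c1@0 c2@0, authorship ......
After op 7 (move_right): buffer="rjyroy" (len 6), cursors c1@1 c2@1, authorship ......
After op 8 (insert('x')): buffer="rxxjyroy" (len 8), cursors c1@3 c2@3, authorship .12.....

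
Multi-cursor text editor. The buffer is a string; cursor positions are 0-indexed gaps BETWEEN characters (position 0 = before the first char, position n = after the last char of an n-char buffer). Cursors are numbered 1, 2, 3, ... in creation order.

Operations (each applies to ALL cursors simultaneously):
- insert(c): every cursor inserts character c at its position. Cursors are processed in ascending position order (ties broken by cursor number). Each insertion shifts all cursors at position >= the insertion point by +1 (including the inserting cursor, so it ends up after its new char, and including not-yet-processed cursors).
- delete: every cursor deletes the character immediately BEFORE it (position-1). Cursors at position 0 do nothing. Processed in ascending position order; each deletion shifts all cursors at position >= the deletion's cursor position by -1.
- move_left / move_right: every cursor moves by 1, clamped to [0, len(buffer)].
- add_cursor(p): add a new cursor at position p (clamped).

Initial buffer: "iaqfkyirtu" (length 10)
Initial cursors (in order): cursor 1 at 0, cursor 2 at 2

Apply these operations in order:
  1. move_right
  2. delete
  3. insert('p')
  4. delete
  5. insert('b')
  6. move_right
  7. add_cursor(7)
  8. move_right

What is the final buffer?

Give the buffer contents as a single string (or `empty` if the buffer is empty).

Answer: babfkyirtu

Derivation:
After op 1 (move_right): buffer="iaqfkyirtu" (len 10), cursors c1@1 c2@3, authorship ..........
After op 2 (delete): buffer="afkyirtu" (len 8), cursors c1@0 c2@1, authorship ........
After op 3 (insert('p')): buffer="papfkyirtu" (len 10), cursors c1@1 c2@3, authorship 1.2.......
After op 4 (delete): buffer="afkyirtu" (len 8), cursors c1@0 c2@1, authorship ........
After op 5 (insert('b')): buffer="babfkyirtu" (len 10), cursors c1@1 c2@3, authorship 1.2.......
After op 6 (move_right): buffer="babfkyirtu" (len 10), cursors c1@2 c2@4, authorship 1.2.......
After op 7 (add_cursor(7)): buffer="babfkyirtu" (len 10), cursors c1@2 c2@4 c3@7, authorship 1.2.......
After op 8 (move_right): buffer="babfkyirtu" (len 10), cursors c1@3 c2@5 c3@8, authorship 1.2.......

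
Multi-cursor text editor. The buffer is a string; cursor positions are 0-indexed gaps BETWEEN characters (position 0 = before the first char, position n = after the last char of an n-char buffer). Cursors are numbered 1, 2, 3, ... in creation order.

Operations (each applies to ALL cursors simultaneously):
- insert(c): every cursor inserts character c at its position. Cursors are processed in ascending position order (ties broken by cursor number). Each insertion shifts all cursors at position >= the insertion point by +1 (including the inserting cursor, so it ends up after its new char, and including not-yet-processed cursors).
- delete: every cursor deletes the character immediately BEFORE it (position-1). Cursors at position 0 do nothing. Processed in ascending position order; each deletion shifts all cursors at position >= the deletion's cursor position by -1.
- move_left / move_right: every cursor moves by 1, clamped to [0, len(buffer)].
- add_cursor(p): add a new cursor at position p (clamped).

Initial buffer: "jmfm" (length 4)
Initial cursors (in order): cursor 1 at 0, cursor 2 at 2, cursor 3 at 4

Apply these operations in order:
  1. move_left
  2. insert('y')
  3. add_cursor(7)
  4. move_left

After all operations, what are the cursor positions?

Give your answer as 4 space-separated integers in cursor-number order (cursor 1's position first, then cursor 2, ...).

Answer: 0 2 5 6

Derivation:
After op 1 (move_left): buffer="jmfm" (len 4), cursors c1@0 c2@1 c3@3, authorship ....
After op 2 (insert('y')): buffer="yjymfym" (len 7), cursors c1@1 c2@3 c3@6, authorship 1.2..3.
After op 3 (add_cursor(7)): buffer="yjymfym" (len 7), cursors c1@1 c2@3 c3@6 c4@7, authorship 1.2..3.
After op 4 (move_left): buffer="yjymfym" (len 7), cursors c1@0 c2@2 c3@5 c4@6, authorship 1.2..3.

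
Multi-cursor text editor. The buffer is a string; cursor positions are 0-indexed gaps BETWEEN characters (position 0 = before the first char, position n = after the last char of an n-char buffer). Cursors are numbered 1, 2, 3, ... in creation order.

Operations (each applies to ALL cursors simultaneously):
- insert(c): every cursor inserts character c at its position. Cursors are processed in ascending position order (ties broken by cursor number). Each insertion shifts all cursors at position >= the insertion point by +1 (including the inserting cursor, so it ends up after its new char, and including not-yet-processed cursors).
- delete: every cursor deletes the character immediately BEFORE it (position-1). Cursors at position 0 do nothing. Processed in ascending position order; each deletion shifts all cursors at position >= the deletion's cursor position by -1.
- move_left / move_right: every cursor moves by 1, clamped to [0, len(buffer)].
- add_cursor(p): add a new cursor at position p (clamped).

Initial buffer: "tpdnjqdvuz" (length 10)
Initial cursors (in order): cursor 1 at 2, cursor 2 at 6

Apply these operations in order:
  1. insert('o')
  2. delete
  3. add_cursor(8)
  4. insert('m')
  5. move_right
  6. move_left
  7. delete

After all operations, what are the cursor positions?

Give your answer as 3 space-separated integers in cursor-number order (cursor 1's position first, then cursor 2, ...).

Answer: 2 6 8

Derivation:
After op 1 (insert('o')): buffer="tpodnjqodvuz" (len 12), cursors c1@3 c2@8, authorship ..1....2....
After op 2 (delete): buffer="tpdnjqdvuz" (len 10), cursors c1@2 c2@6, authorship ..........
After op 3 (add_cursor(8)): buffer="tpdnjqdvuz" (len 10), cursors c1@2 c2@6 c3@8, authorship ..........
After op 4 (insert('m')): buffer="tpmdnjqmdvmuz" (len 13), cursors c1@3 c2@8 c3@11, authorship ..1....2..3..
After op 5 (move_right): buffer="tpmdnjqmdvmuz" (len 13), cursors c1@4 c2@9 c3@12, authorship ..1....2..3..
After op 6 (move_left): buffer="tpmdnjqmdvmuz" (len 13), cursors c1@3 c2@8 c3@11, authorship ..1....2..3..
After op 7 (delete): buffer="tpdnjqdvuz" (len 10), cursors c1@2 c2@6 c3@8, authorship ..........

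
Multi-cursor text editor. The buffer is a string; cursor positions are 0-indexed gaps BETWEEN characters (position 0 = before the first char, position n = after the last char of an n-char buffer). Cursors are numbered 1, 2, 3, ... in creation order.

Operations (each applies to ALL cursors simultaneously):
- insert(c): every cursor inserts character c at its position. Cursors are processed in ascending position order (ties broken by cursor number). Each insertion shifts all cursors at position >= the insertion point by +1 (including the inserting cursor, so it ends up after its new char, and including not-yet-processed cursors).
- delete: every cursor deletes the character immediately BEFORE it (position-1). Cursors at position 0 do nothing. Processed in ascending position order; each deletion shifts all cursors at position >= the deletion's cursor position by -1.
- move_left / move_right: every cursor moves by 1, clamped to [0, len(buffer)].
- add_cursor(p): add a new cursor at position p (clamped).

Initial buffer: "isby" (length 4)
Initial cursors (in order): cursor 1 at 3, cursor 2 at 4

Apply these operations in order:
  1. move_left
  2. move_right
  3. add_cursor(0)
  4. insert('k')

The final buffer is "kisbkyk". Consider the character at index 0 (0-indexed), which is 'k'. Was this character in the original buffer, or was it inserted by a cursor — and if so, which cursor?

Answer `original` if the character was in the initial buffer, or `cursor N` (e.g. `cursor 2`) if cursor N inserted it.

After op 1 (move_left): buffer="isby" (len 4), cursors c1@2 c2@3, authorship ....
After op 2 (move_right): buffer="isby" (len 4), cursors c1@3 c2@4, authorship ....
After op 3 (add_cursor(0)): buffer="isby" (len 4), cursors c3@0 c1@3 c2@4, authorship ....
After op 4 (insert('k')): buffer="kisbkyk" (len 7), cursors c3@1 c1@5 c2@7, authorship 3...1.2
Authorship (.=original, N=cursor N): 3 . . . 1 . 2
Index 0: author = 3

Answer: cursor 3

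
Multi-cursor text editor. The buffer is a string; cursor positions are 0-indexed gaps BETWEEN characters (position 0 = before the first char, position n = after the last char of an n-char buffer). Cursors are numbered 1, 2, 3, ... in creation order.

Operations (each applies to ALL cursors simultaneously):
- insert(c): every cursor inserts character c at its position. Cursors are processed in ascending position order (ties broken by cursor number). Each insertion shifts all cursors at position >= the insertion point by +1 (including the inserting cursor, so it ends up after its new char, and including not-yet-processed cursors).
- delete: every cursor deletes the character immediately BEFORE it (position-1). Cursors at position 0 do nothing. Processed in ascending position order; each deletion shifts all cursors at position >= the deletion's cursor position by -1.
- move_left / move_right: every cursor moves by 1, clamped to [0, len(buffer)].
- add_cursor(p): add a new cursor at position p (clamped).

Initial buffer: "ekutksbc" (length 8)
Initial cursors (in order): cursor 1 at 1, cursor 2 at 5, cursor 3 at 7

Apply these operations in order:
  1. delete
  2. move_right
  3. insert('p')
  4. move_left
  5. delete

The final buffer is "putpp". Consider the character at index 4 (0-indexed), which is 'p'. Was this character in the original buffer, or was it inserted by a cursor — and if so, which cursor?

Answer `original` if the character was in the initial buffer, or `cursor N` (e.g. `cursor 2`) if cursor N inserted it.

Answer: cursor 3

Derivation:
After op 1 (delete): buffer="kutsc" (len 5), cursors c1@0 c2@3 c3@4, authorship .....
After op 2 (move_right): buffer="kutsc" (len 5), cursors c1@1 c2@4 c3@5, authorship .....
After op 3 (insert('p')): buffer="kputspcp" (len 8), cursors c1@2 c2@6 c3@8, authorship .1...2.3
After op 4 (move_left): buffer="kputspcp" (len 8), cursors c1@1 c2@5 c3@7, authorship .1...2.3
After op 5 (delete): buffer="putpp" (len 5), cursors c1@0 c2@3 c3@4, authorship 1..23
Authorship (.=original, N=cursor N): 1 . . 2 3
Index 4: author = 3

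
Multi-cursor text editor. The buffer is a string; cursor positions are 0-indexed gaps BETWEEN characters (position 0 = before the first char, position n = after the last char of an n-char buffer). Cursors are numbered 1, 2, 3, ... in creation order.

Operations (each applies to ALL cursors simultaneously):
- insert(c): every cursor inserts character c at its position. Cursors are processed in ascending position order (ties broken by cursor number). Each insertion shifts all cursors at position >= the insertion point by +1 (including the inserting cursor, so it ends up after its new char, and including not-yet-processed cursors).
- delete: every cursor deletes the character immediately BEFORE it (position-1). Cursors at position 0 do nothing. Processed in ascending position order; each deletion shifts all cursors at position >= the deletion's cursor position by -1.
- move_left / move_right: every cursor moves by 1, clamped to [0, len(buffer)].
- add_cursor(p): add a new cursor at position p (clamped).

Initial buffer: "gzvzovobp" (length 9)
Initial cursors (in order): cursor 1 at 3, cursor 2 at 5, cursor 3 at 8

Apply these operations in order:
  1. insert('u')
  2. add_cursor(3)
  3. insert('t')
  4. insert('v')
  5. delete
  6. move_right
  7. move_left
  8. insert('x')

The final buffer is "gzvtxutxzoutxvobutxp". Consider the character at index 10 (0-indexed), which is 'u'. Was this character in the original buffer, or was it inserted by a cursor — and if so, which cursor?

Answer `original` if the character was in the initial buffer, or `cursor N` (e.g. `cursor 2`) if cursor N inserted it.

Answer: cursor 2

Derivation:
After op 1 (insert('u')): buffer="gzvuzouvobup" (len 12), cursors c1@4 c2@7 c3@11, authorship ...1..2...3.
After op 2 (add_cursor(3)): buffer="gzvuzouvobup" (len 12), cursors c4@3 c1@4 c2@7 c3@11, authorship ...1..2...3.
After op 3 (insert('t')): buffer="gzvtutzoutvobutp" (len 16), cursors c4@4 c1@6 c2@10 c3@15, authorship ...411..22...33.
After op 4 (insert('v')): buffer="gzvtvutvzoutvvobutvp" (len 20), cursors c4@5 c1@8 c2@13 c3@19, authorship ...44111..222...333.
After op 5 (delete): buffer="gzvtutzoutvobutp" (len 16), cursors c4@4 c1@6 c2@10 c3@15, authorship ...411..22...33.
After op 6 (move_right): buffer="gzvtutzoutvobutp" (len 16), cursors c4@5 c1@7 c2@11 c3@16, authorship ...411..22...33.
After op 7 (move_left): buffer="gzvtutzoutvobutp" (len 16), cursors c4@4 c1@6 c2@10 c3@15, authorship ...411..22...33.
After op 8 (insert('x')): buffer="gzvtxutxzoutxvobutxp" (len 20), cursors c4@5 c1@8 c2@13 c3@19, authorship ...44111..222...333.
Authorship (.=original, N=cursor N): . . . 4 4 1 1 1 . . 2 2 2 . . . 3 3 3 .
Index 10: author = 2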